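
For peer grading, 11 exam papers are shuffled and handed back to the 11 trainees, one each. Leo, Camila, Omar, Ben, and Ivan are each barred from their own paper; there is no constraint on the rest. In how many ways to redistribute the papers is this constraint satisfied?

Inclusion-exclusion on the 5 forbidden self-matches:
Σ_{j=0}^{5} (-1)^j C(5,j)(11-j)!
= C(5,0)·11! - C(5,1)·10! + C(5,2)·9! - C(5,3)·8! + C(5,4)·7! - C(5,5)·6!
= 39916800 - 18144000 + 3628800 - 403200 + 25200 - 720
= 25022880

25022880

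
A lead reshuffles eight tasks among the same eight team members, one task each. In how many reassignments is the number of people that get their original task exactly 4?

630

Pick the 4 fixed positions: C(8,4) = 70 ways.
The remaining 4 must be deranged: !4 = 9.
Total: 70 × 9 = 630.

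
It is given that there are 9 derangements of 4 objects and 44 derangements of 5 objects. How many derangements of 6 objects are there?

265

!6 = (6-1)·(!5 + !4) = 5·(44 + 9) = 5·53 = 265.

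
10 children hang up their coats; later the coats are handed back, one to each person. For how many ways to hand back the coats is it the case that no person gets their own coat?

1334961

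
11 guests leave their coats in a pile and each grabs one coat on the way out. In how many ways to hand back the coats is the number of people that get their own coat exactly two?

7342280

Pick the 2 fixed positions: C(11,2) = 55 ways.
The other 9 form a derangement: !9 = 133496.
Total: 55 × 133496 = 7342280.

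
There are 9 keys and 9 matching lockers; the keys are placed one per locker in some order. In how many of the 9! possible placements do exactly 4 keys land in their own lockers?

5544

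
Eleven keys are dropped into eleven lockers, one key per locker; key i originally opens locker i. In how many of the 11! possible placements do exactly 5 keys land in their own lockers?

122430

Pick the 5 fixed positions: C(11,5) = 462 ways.
The other 6 form a derangement: !6 = 265.
Total: 462 × 265 = 122430.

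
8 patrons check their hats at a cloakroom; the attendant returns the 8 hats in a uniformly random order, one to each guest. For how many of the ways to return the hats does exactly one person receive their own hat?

14832

Pick the single fixed position: C(8,1) = 8 ways.
The other 7 form a derangement: !7 = 1854.
Total: 8 × 1854 = 14832.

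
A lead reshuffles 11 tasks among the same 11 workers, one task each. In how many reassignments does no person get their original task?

Use !n = n·!(n-1) + (-1)^n.
!11 = 11·1334961 - 1 = 14684570

14684570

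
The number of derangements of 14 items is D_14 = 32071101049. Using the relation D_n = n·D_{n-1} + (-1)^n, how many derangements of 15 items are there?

481066515734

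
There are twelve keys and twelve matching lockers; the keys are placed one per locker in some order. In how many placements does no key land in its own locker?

Recurrence: !12 = 11·(!11 + !10).
!12 = 11·(14684570 + 1334961) = 11·16019531 = 176214841

176214841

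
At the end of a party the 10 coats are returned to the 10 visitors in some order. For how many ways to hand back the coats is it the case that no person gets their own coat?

!10 is the nearest integer to 10!/e.
10! = 3628800, and 3628800/e ≈ 1334960.92, so !10 = 1334961.

1334961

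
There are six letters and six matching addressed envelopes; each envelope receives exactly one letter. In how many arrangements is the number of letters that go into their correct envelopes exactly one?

264

Pick the single fixed position: C(6,1) = 6 ways.
The other 5 form a derangement: !5 = 44.
Total: 6 × 44 = 264.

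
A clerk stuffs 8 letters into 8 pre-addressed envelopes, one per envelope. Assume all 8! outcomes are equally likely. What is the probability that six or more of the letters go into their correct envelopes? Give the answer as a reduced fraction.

29/40320

Favorable outcomes: Σ_{i≥6} C(8,i)·!(8-i) = 28·1 + 8·0 + 1·1 = 29.
Total outcomes: 8! = 40320.
Probability = 29/40320 = 29/40320.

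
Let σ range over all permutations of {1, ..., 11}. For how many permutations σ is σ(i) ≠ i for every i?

!11 is the nearest integer to 11!/e.
11! = 39916800, and 39916800/e ≈ 14684570.08, so !11 = 14684570.

14684570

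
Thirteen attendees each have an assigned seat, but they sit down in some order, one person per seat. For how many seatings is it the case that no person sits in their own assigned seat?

By inclusion-exclusion, !13 = Σ (-1)^k · 13!/k! for k=0..13
= 13! - 13!/1! + 13!/2! - 13!/3! + 13!/4! - 13!/5! + 13!/6! - 13!/7! + 13!/8! - 13!/9! + 13!/10! - 13!/11! + 13!/12! - 13!/13!
= 6227020800 - 6227020800 + 3113510400 - 1037836800 + 259459200 - 51891840 + 8648640 - 1235520 + 154440 - 17160 + 1716 - 156 + 13 - 1
= 2290792932

2290792932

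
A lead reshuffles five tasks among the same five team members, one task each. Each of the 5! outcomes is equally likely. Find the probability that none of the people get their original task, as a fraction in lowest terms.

11/30

Favorable outcomes: !5 = 44.
Total outcomes: 5! = 120.
Probability = 44/120 = 11/30.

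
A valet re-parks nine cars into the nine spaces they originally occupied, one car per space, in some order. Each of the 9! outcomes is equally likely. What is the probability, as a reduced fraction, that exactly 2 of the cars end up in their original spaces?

Favorable outcomes: C(9,2)·!7 = 36·1854 = 66744.
Total outcomes: 9! = 362880.
Probability = 66744/362880 = 103/560.

103/560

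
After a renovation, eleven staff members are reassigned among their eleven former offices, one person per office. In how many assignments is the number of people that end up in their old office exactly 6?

Choose which 6 of the 11 are fixed: C(11,6) = 462.
The remaining 5 must be deranged: !5 = 44.
Total: 462 × 44 = 20328.

20328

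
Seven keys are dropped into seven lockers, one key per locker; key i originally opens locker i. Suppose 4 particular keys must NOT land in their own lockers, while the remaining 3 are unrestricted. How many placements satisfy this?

2790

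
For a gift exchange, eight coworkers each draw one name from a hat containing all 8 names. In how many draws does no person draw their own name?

14833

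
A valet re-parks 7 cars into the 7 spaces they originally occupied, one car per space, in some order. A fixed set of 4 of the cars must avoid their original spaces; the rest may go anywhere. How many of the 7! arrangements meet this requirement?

2790

Inclusion-exclusion on the 4 forbidden self-matches:
Σ_{j=0}^{4} (-1)^j C(4,j)(7-j)!
= C(4,0)·7! - C(4,1)·6! + C(4,2)·5! - C(4,3)·4! + C(4,4)·3!
= 5040 - 2880 + 720 - 96 + 6
= 2790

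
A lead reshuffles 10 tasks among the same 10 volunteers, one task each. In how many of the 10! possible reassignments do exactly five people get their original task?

11088

Choose which 5 of the 10 are fixed: C(10,5) = 252.
The other 5 form a derangement: !5 = 44.
Total: 252 × 44 = 11088.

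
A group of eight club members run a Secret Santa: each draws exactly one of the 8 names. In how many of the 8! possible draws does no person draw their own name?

!8 is the nearest integer to 8!/e.
8! = 40320, and 40320/e ≈ 14832.90, so !8 = 14833.

14833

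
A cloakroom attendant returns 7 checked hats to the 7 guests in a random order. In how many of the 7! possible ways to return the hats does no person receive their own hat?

1854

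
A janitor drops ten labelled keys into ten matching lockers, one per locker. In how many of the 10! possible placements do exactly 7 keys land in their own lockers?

Choose which 7 of the 10 are fixed: C(10,7) = 120.
The remaining 3 must be deranged: !3 = 2.
Total: 120 × 2 = 240.

240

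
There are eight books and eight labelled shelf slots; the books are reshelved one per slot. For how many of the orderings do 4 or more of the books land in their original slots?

Sum C(8,i)·!(8-i) for i = 4..8:
  i=4: C(8,4)·!4 = 70·9 = 630
  i=5: C(8,5)·!3 = 56·2 = 112
  i=6: C(8,6)·!2 = 28·1 = 28
  i=7: C(8,7)·!1 = 8·0 = 0
  i=8: C(8,8)·!0 = 1·1 = 1
Total = 771.

771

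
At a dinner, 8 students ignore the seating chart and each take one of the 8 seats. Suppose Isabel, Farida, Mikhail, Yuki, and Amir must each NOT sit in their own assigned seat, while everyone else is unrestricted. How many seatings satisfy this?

Let A_j be the event that the j-th constrained one is fixed. By inclusion-exclusion over the 5 events:
Σ_{j=0}^{5} (-1)^j C(5,j)(8-j)!
= C(5,0)·8! - C(5,1)·7! + C(5,2)·6! - C(5,3)·5! + C(5,4)·4! - C(5,5)·3!
= 40320 - 25200 + 7200 - 1200 + 120 - 6
= 21234

21234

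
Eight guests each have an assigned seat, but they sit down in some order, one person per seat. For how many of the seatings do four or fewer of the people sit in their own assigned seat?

Sum C(8,i)·!(8-i) for i = 0..4:
  i=0: C(8,0)·!8 = 1·14833 = 14833
  i=1: C(8,1)·!7 = 8·1854 = 14832
  i=2: C(8,2)·!6 = 28·265 = 7420
  i=3: C(8,3)·!5 = 56·44 = 2464
  i=4: C(8,4)·!4 = 70·9 = 630
Total = 40179.

40179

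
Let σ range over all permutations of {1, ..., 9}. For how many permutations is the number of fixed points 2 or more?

# with exactly i fixed is C(9,i)·!(9-i); sum over i=2..9:
  i=2: C(9,2)·!7 = 36·1854 = 66744
  i=3: C(9,3)·!6 = 84·265 = 22260
  i=4: C(9,4)·!5 = 126·44 = 5544
  i=5: C(9,5)·!4 = 126·9 = 1134
  i=6: C(9,6)·!3 = 84·2 = 168
  i=7: C(9,7)·!2 = 36·1 = 36
  i=8: C(9,8)·!1 = 9·0 = 0
  i=9: C(9,9)·!0 = 1·1 = 1
Total = 95887.

95887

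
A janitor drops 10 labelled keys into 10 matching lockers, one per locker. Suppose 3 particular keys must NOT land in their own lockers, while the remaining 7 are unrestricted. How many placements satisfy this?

Let A_j be the event that the j-th constrained one is fixed. By inclusion-exclusion over the 3 events:
Σ_{j=0}^{3} (-1)^j C(3,j)(10-j)!
= C(3,0)·10! - C(3,1)·9! + C(3,2)·8! - C(3,3)·7!
= 3628800 - 1088640 + 120960 - 5040
= 2656080

2656080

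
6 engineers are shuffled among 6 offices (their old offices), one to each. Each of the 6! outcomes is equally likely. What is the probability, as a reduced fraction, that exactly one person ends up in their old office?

11/30

Favorable outcomes: C(6,1)·!5 = 6·44 = 264.
Total outcomes: 6! = 720.
Probability = 264/720 = 11/30.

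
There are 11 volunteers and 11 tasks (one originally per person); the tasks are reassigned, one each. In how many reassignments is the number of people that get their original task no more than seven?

39916414

Sum C(11,i)·!(11-i) for i = 0..7:
  i=0: C(11,0)·!11 = 1·14684570 = 14684570
  i=1: C(11,1)·!10 = 11·1334961 = 14684571
  i=2: C(11,2)·!9 = 55·133496 = 7342280
  i=3: C(11,3)·!8 = 165·14833 = 2447445
  i=4: C(11,4)·!7 = 330·1854 = 611820
  i=5: C(11,5)·!6 = 462·265 = 122430
  i=6: C(11,6)·!5 = 462·44 = 20328
  i=7: C(11,7)·!4 = 330·9 = 2970
Total = 39916414.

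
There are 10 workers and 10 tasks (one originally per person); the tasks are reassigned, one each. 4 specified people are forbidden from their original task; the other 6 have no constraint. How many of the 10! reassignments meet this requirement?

2399760

Inclusion-exclusion on the 4 forbidden self-matches:
Σ_{j=0}^{4} (-1)^j C(4,j)(10-j)!
= C(4,0)·10! - C(4,1)·9! + C(4,2)·8! - C(4,3)·7! + C(4,4)·6!
= 3628800 - 1451520 + 241920 - 20160 + 720
= 2399760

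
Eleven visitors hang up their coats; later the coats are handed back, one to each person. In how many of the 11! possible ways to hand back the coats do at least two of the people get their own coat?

# with exactly i fixed is C(11,i)·!(11-i); sum over i=2..11:
  i=2: C(11,2)·!9 = 55·133496 = 7342280
  i=3: C(11,3)·!8 = 165·14833 = 2447445
  i=4: C(11,4)·!7 = 330·1854 = 611820
  i=5: C(11,5)·!6 = 462·265 = 122430
  i=6: C(11,6)·!5 = 462·44 = 20328
  i=7: C(11,7)·!4 = 330·9 = 2970
  i=8: C(11,8)·!3 = 165·2 = 330
  i=9: C(11,9)·!2 = 55·1 = 55
  i=10: C(11,10)·!1 = 11·0 = 0
  i=11: C(11,11)·!0 = 1·1 = 1
Total = 10547659.

10547659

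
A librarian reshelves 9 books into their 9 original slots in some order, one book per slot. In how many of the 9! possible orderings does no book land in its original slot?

133496

Recurrence: !9 = 8·(!8 + !7).
!9 = 8·(14833 + 1854) = 8·16687 = 133496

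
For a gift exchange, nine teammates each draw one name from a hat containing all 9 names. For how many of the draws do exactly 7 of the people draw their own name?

36

Choose which 7 of the 9 are fixed: C(9,7) = 36.
The remaining 2 must be deranged: !2 = 1.
Total: 36 × 1 = 36.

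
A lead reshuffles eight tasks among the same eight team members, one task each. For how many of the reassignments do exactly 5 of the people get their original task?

112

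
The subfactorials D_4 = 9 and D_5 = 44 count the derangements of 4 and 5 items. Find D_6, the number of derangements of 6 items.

265

D_6 = (6-1)·(D_5 + D_4) = 5·(44 + 9) = 5·53 = 265.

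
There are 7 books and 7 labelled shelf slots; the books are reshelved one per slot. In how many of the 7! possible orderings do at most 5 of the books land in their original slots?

5039

# with exactly i fixed is C(7,i)·!(7-i); sum over i=0..5:
  i=0: C(7,0)·!7 = 1·1854 = 1854
  i=1: C(7,1)·!6 = 7·265 = 1855
  i=2: C(7,2)·!5 = 21·44 = 924
  i=3: C(7,3)·!4 = 35·9 = 315
  i=4: C(7,4)·!3 = 35·2 = 70
  i=5: C(7,5)·!2 = 21·1 = 21
Total = 5039.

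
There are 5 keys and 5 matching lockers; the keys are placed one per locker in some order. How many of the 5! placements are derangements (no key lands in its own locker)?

44

!5 = 5! · Σ_{k=0}^{5} (-1)^k/k!
= 5! - 5!/1! + 5!/2! - 5!/3! + 5!/4! - 5!/5!
= 120 - 120 + 60 - 20 + 5 - 1
= 44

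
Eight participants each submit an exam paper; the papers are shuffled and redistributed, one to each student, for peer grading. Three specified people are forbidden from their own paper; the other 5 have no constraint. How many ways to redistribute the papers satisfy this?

27240

Inclusion-exclusion on the 3 forbidden self-matches:
Σ_{j=0}^{3} (-1)^j C(3,j)(8-j)!
= C(3,0)·8! - C(3,1)·7! + C(3,2)·6! - C(3,3)·5!
= 40320 - 15120 + 2160 - 120
= 27240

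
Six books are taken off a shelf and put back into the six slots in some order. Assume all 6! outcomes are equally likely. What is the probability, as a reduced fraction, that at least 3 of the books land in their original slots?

7/90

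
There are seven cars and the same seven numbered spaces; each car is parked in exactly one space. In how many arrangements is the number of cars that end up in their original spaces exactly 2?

924

Choose which 2 of the 7 are fixed: C(7,2) = 21.
The other 5 form a derangement: !5 = 44.
Total: 21 × 44 = 924.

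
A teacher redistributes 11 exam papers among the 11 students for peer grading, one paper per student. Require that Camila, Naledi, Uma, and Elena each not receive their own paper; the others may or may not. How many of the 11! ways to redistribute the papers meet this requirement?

27422640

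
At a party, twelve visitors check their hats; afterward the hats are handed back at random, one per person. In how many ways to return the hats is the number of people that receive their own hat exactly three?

29369120

Choose which 3 of the 12 are fixed: C(12,3) = 220.
The other 9 form a derangement: !9 = 133496.
Total: 220 × 133496 = 29369120.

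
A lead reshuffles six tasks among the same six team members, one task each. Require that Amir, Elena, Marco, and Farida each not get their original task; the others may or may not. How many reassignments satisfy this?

Let A_j be the event that the j-th constrained one is fixed. By inclusion-exclusion over the 4 events:
Σ_{j=0}^{4} (-1)^j C(4,j)(6-j)!
= C(4,0)·6! - C(4,1)·5! + C(4,2)·4! - C(4,3)·3! + C(4,4)·2!
= 720 - 480 + 144 - 24 + 2
= 362

362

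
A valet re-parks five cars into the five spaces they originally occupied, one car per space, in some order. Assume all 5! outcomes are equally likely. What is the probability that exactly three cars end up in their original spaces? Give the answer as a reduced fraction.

1/12

Favorable outcomes: C(5,3)·!2 = 10·1 = 10.
Total outcomes: 5! = 120.
Probability = 10/120 = 1/12.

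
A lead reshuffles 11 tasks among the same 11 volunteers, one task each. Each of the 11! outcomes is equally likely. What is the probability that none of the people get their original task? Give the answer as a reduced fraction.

Favorable outcomes: !11 = 14684570.
Total outcomes: 11! = 39916800.
Probability = 14684570/39916800 = 1468457/3991680.

1468457/3991680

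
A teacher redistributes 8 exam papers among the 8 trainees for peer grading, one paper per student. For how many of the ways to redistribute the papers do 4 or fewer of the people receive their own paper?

40179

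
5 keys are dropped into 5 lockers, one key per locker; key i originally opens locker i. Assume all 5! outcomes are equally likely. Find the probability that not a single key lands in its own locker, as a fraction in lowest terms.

11/30

Favorable outcomes: !5 = 44.
Total outcomes: 5! = 120.
Probability = 44/120 = 11/30.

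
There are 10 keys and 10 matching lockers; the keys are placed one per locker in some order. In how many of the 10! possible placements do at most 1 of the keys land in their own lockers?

Sum C(10,i)·!(10-i) for i = 0..1:
  i=0: C(10,0)·!10 = 1·1334961 = 1334961
  i=1: C(10,1)·!9 = 10·133496 = 1334960
Total = 2669921.

2669921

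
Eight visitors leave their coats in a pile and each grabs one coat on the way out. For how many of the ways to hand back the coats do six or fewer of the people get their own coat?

40319

Sum C(8,i)·!(8-i) for i = 0..6:
  i=0: C(8,0)·!8 = 1·14833 = 14833
  i=1: C(8,1)·!7 = 8·1854 = 14832
  i=2: C(8,2)·!6 = 28·265 = 7420
  i=3: C(8,3)·!5 = 56·44 = 2464
  i=4: C(8,4)·!4 = 70·9 = 630
  i=5: C(8,5)·!3 = 56·2 = 112
  i=6: C(8,6)·!2 = 28·1 = 28
Total = 40319.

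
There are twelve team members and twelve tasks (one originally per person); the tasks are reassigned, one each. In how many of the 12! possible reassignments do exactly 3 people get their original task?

Pick the 3 fixed positions: C(12,3) = 220 ways.
The other 9 form a derangement: !9 = 133496.
Total: 220 × 133496 = 29369120.

29369120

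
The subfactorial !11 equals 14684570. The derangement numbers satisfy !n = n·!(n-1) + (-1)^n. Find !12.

176214841

!12 = 12·14684570 + 1 = 176214841.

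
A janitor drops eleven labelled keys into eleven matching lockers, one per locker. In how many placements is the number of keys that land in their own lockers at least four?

# with exactly i fixed is C(11,i)·!(11-i); sum over i=4..11:
  i=4: C(11,4)·!7 = 330·1854 = 611820
  i=5: C(11,5)·!6 = 462·265 = 122430
  i=6: C(11,6)·!5 = 462·44 = 20328
  i=7: C(11,7)·!4 = 330·9 = 2970
  i=8: C(11,8)·!3 = 165·2 = 330
  i=9: C(11,9)·!2 = 55·1 = 55
  i=10: C(11,10)·!1 = 11·0 = 0
  i=11: C(11,11)·!0 = 1·1 = 1
Total = 757934.

757934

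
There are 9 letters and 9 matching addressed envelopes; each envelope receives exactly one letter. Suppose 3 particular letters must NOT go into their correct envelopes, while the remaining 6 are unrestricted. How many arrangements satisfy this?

Inclusion-exclusion on the 3 forbidden self-matches:
Σ_{j=0}^{3} (-1)^j C(3,j)(9-j)!
= C(3,0)·9! - C(3,1)·8! + C(3,2)·7! - C(3,3)·6!
= 362880 - 120960 + 15120 - 720
= 256320

256320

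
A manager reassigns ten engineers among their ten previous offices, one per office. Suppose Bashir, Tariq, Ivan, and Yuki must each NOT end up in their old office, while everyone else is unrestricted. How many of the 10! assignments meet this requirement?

Let A_j be the event that the j-th constrained one is fixed. By inclusion-exclusion over the 4 events:
Σ_{j=0}^{4} (-1)^j C(4,j)(10-j)!
= C(4,0)·10! - C(4,1)·9! + C(4,2)·8! - C(4,3)·7! + C(4,4)·6!
= 3628800 - 1451520 + 241920 - 20160 + 720
= 2399760

2399760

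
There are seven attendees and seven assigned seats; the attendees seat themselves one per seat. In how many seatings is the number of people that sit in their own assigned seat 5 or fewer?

5039

Sum C(7,i)·!(7-i) for i = 0..5:
  i=0: C(7,0)·!7 = 1·1854 = 1854
  i=1: C(7,1)·!6 = 7·265 = 1855
  i=2: C(7,2)·!5 = 21·44 = 924
  i=3: C(7,3)·!4 = 35·9 = 315
  i=4: C(7,4)·!3 = 35·2 = 70
  i=5: C(7,5)·!2 = 21·1 = 21
Total = 5039.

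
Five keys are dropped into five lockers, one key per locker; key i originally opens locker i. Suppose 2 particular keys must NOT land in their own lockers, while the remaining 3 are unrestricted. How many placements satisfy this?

78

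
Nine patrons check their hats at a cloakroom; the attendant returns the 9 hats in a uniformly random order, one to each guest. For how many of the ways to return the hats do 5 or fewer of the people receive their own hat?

# with exactly i fixed is C(9,i)·!(9-i); sum over i=0..5:
  i=0: C(9,0)·!9 = 1·133496 = 133496
  i=1: C(9,1)·!8 = 9·14833 = 133497
  i=2: C(9,2)·!7 = 36·1854 = 66744
  i=3: C(9,3)·!6 = 84·265 = 22260
  i=4: C(9,4)·!5 = 126·44 = 5544
  i=5: C(9,5)·!4 = 126·9 = 1134
Total = 362675.

362675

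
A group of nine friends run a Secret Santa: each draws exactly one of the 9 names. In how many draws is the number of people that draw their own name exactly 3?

Pick the 3 fixed positions: C(9,3) = 84 ways.
The remaining 6 must be deranged: !6 = 265.
Total: 84 × 265 = 22260.

22260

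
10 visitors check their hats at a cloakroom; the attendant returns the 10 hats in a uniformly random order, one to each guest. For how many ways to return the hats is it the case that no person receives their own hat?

1334961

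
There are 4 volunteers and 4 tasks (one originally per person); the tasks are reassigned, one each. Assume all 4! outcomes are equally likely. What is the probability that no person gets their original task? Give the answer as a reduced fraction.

Favorable outcomes: !4 = 9.
Total outcomes: 4! = 24.
Probability = 9/24 = 3/8.

3/8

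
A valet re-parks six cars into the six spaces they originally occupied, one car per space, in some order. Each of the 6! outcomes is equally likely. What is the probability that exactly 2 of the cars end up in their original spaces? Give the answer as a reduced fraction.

3/16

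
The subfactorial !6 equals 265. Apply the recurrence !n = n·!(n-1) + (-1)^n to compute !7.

!7 = 7·265 - 1 = 1854.

1854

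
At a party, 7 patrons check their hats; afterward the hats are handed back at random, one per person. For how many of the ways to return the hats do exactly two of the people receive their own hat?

Pick the 2 fixed positions: C(7,2) = 21 ways.
The remaining 5 must be deranged: !5 = 44.
Total: 21 × 44 = 924.

924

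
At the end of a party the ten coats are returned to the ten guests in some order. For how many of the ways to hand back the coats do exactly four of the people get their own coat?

Choose which 4 of the 10 are fixed: C(10,4) = 210.
The remaining 6 must be deranged: !6 = 265.
Total: 210 × 265 = 55650.

55650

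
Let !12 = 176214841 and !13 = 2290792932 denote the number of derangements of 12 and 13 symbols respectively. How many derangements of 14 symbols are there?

32071101049

!14 = (14-1)·(!13 + !12) = 13·(2290792932 + 176214841) = 13·2467007773 = 32071101049.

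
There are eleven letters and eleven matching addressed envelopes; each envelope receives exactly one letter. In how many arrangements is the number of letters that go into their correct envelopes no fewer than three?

# with exactly i fixed is C(11,i)·!(11-i); sum over i=3..11:
  i=3: C(11,3)·!8 = 165·14833 = 2447445
  i=4: C(11,4)·!7 = 330·1854 = 611820
  i=5: C(11,5)·!6 = 462·265 = 122430
  i=6: C(11,6)·!5 = 462·44 = 20328
  i=7: C(11,7)·!4 = 330·9 = 2970
  i=8: C(11,8)·!3 = 165·2 = 330
  i=9: C(11,9)·!2 = 55·1 = 55
  i=10: C(11,10)·!1 = 11·0 = 0
  i=11: C(11,11)·!0 = 1·1 = 1
Total = 3205379.

3205379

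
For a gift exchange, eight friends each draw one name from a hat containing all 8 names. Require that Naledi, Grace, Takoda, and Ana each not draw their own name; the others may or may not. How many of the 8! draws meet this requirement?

Let A_j be the event that the j-th constrained one is fixed. By inclusion-exclusion over the 4 events:
Σ_{j=0}^{4} (-1)^j C(4,j)(8-j)!
= C(4,0)·8! - C(4,1)·7! + C(4,2)·6! - C(4,3)·5! + C(4,4)·4!
= 40320 - 20160 + 4320 - 480 + 24
= 24024

24024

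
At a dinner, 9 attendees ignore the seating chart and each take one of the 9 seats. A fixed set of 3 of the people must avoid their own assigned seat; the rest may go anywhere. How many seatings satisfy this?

Let A_j be the event that the j-th constrained one is fixed. By inclusion-exclusion over the 3 events:
Σ_{j=0}^{3} (-1)^j C(3,j)(9-j)!
= C(3,0)·9! - C(3,1)·8! + C(3,2)·7! - C(3,3)·6!
= 362880 - 120960 + 15120 - 720
= 256320

256320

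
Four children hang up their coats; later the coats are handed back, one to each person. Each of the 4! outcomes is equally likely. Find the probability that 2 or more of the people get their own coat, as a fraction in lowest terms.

7/24

Favorable outcomes: Σ_{i≥2} C(4,i)·!(4-i) = 6·1 + 4·0 + 1·1 = 7.
Total outcomes: 4! = 24.
Probability = 7/24 = 7/24.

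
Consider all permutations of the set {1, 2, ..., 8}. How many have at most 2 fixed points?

37085

# with exactly i fixed is C(8,i)·!(8-i); sum over i=0..2:
  i=0: C(8,0)·!8 = 1·14833 = 14833
  i=1: C(8,1)·!7 = 8·1854 = 14832
  i=2: C(8,2)·!6 = 28·265 = 7420
Total = 37085.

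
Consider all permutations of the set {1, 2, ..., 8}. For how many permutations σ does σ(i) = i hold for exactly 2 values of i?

Pick the 2 fixed positions: C(8,2) = 28 ways.
The other 6 form a derangement: !6 = 265.
Total: 28 × 265 = 7420.

7420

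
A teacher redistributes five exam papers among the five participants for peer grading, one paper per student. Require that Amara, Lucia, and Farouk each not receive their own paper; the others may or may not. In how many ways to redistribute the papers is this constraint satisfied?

Inclusion-exclusion on the 3 forbidden self-matches:
Σ_{j=0}^{3} (-1)^j C(3,j)(5-j)!
= C(3,0)·5! - C(3,1)·4! + C(3,2)·3! - C(3,3)·2!
= 120 - 72 + 18 - 2
= 64

64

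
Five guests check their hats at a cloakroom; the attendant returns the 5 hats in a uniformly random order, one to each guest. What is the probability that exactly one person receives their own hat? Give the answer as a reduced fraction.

Favorable outcomes: C(5,1)·!4 = 5·9 = 45.
Total outcomes: 5! = 120.
Probability = 45/120 = 3/8.

3/8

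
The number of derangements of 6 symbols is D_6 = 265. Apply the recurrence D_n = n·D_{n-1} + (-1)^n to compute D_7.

1854

D_7 = 7·265 - 1 = 1854.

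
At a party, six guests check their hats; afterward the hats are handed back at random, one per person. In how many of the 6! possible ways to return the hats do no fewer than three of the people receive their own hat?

Sum C(6,i)·!(6-i) for i = 3..6:
  i=3: C(6,3)·!3 = 20·2 = 40
  i=4: C(6,4)·!2 = 15·1 = 15
  i=5: C(6,5)·!1 = 6·0 = 0
  i=6: C(6,6)·!0 = 1·1 = 1
Total = 56.

56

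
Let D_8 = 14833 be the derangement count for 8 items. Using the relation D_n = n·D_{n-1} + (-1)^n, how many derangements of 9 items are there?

D_9 = 9·14833 - 1 = 133496.

133496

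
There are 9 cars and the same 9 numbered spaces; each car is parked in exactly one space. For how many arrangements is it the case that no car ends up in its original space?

!9 = 9! · Σ_{k=0}^{9} (-1)^k/k!
= 9! - 9!/1! + 9!/2! - 9!/3! + 9!/4! - 9!/5! + 9!/6! - 9!/7! + 9!/8! - 9!/9!
= 362880 - 362880 + 181440 - 60480 + 15120 - 3024 + 504 - 72 + 9 - 1
= 133496

133496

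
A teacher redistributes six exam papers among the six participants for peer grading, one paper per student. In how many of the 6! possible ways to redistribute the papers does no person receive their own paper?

265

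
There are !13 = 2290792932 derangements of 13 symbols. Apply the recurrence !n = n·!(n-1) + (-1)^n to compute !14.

32071101049

!14 = 14·2290792932 + 1 = 32071101049.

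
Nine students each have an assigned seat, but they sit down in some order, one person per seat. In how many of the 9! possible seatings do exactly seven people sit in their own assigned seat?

36

Pick the 7 fixed positions: C(9,7) = 36 ways.
The other 2 form a derangement: !2 = 1.
Total: 36 × 1 = 36.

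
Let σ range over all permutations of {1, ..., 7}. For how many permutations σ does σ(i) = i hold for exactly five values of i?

Pick the 5 fixed positions: C(7,5) = 21 ways.
The remaining 2 must be deranged: !2 = 1.
Total: 21 × 1 = 21.

21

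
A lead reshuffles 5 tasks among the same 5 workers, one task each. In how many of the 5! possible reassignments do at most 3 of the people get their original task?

# with exactly i fixed is C(5,i)·!(5-i); sum over i=0..3:
  i=0: C(5,0)·!5 = 1·44 = 44
  i=1: C(5,1)·!4 = 5·9 = 45
  i=2: C(5,2)·!3 = 10·2 = 20
  i=3: C(5,3)·!2 = 10·1 = 10
Total = 119.

119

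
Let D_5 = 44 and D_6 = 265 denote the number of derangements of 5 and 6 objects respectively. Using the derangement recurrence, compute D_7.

D_7 = (7-1)·(D_6 + D_5) = 6·(265 + 44) = 6·309 = 1854.

1854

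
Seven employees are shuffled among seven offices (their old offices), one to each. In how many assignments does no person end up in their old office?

1854

Use !n = n·!(n-1) + (-1)^n.
!7 = 7·265 - 1 = 1854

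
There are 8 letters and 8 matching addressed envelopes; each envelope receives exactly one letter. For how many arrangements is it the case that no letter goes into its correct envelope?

14833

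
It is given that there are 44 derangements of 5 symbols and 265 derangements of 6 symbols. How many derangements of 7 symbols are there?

1854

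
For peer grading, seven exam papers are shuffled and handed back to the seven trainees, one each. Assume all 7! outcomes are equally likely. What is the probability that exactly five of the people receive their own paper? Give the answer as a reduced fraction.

1/240

Favorable outcomes: C(7,5)·!2 = 21·1 = 21.
Total outcomes: 7! = 5040.
Probability = 21/5040 = 1/240.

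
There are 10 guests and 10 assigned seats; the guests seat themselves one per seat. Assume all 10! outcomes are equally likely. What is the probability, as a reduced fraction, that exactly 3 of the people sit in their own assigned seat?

103/1680

Favorable outcomes: C(10,3)·!7 = 120·1854 = 222480.
Total outcomes: 10! = 3628800.
Probability = 222480/3628800 = 103/1680.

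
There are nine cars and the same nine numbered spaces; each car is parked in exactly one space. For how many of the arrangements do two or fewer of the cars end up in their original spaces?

333737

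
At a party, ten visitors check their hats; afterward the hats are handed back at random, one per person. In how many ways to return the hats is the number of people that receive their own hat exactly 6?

Choose which 6 of the 10 are fixed: C(10,6) = 210.
The other 4 form a derangement: !4 = 9.
Total: 210 × 9 = 1890.

1890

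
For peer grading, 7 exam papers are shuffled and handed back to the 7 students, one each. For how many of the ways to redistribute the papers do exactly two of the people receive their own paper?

924

Choose which 2 of the 7 are fixed: C(7,2) = 21.
The other 5 form a derangement: !5 = 44.
Total: 21 × 44 = 924.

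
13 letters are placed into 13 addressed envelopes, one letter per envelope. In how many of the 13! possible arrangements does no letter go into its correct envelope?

2290792932

!13 is the nearest integer to 13!/e.
13! = 6227020800, and 6227020800/e ≈ 2290792932.07, so !13 = 2290792932.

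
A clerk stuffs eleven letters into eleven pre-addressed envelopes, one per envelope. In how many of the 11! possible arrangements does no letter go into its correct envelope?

Recurrence: !11 = 11·!10 + (-1)^11.
!11 = 11·1334961 - 1 = 14684570

14684570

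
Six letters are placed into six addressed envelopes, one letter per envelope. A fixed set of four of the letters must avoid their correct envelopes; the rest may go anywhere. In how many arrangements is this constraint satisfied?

362

Inclusion-exclusion on the 4 forbidden self-matches:
Σ_{j=0}^{4} (-1)^j C(4,j)(6-j)!
= C(4,0)·6! - C(4,1)·5! + C(4,2)·4! - C(4,3)·3! + C(4,4)·2!
= 720 - 480 + 144 - 24 + 2
= 362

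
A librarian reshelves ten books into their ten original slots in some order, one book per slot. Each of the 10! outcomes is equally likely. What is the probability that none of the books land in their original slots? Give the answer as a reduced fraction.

Favorable outcomes: !10 = 1334961.
Total outcomes: 10! = 3628800.
Probability = 1334961/3628800 = 16481/44800.

16481/44800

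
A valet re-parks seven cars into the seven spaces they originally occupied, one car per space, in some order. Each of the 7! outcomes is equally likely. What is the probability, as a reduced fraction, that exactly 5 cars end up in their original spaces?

1/240

Favorable outcomes: C(7,5)·!2 = 21·1 = 21.
Total outcomes: 7! = 5040.
Probability = 21/5040 = 1/240.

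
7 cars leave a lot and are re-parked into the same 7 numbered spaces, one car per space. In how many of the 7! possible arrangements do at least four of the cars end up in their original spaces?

# with exactly i fixed is C(7,i)·!(7-i); sum over i=4..7:
  i=4: C(7,4)·!3 = 35·2 = 70
  i=5: C(7,5)·!2 = 21·1 = 21
  i=6: C(7,6)·!1 = 7·0 = 0
  i=7: C(7,7)·!0 = 1·1 = 1
Total = 92.

92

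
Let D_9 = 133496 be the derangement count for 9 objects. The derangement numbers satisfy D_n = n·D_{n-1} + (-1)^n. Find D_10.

D_10 = 10·133496 + 1 = 1334961.

1334961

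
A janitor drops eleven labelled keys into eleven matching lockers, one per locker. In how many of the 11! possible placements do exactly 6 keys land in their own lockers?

20328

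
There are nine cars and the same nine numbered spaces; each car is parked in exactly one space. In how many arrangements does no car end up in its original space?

133496

By inclusion-exclusion, !9 = Σ (-1)^k · 9!/k! for k=0..9
= 9! - 9!/1! + 9!/2! - 9!/3! + 9!/4! - 9!/5! + 9!/6! - 9!/7! + 9!/8! - 9!/9!
= 362880 - 362880 + 181440 - 60480 + 15120 - 3024 + 504 - 72 + 9 - 1
= 133496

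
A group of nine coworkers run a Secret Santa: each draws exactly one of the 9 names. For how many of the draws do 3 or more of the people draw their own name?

# with exactly i fixed is C(9,i)·!(9-i); sum over i=3..9:
  i=3: C(9,3)·!6 = 84·265 = 22260
  i=4: C(9,4)·!5 = 126·44 = 5544
  i=5: C(9,5)·!4 = 126·9 = 1134
  i=6: C(9,6)·!3 = 84·2 = 168
  i=7: C(9,7)·!2 = 36·1 = 36
  i=8: C(9,8)·!1 = 9·0 = 0
  i=9: C(9,9)·!0 = 1·1 = 1
Total = 29143.

29143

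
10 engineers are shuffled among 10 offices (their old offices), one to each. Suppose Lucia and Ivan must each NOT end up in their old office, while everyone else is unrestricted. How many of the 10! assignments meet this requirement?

Inclusion-exclusion on the 2 forbidden self-matches:
Σ_{j=0}^{2} (-1)^j C(2,j)(10-j)!
= C(2,0)·10! - C(2,1)·9! + C(2,2)·8!
= 3628800 - 725760 + 40320
= 2943360

2943360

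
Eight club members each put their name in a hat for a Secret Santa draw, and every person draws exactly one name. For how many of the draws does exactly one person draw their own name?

Pick the single fixed position: C(8,1) = 8 ways.
The remaining 7 must be deranged: !7 = 1854.
Total: 8 × 1854 = 14832.

14832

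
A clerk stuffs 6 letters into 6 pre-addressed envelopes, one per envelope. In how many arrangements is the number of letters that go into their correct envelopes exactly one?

264

Choose which one of the 6 is fixed: C(6,1) = 6.
The remaining 5 must be deranged: !5 = 44.
Total: 6 × 44 = 264.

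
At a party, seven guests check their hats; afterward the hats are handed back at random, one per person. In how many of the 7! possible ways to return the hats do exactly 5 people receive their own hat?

Choose which 5 of the 7 are fixed: C(7,5) = 21.
The remaining 2 must be deranged: !2 = 1.
Total: 21 × 1 = 21.

21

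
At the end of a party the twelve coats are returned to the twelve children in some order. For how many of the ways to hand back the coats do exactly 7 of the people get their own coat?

Choose which 7 of the 12 are fixed: C(12,7) = 792.
The other 5 form a derangement: !5 = 44.
Total: 792 × 44 = 34848.

34848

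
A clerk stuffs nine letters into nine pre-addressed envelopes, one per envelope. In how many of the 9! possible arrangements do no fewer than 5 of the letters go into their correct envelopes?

# with exactly i fixed is C(9,i)·!(9-i); sum over i=5..9:
  i=5: C(9,5)·!4 = 126·9 = 1134
  i=6: C(9,6)·!3 = 84·2 = 168
  i=7: C(9,7)·!2 = 36·1 = 36
  i=8: C(9,8)·!1 = 9·0 = 0
  i=9: C(9,9)·!0 = 1·1 = 1
Total = 1339.

1339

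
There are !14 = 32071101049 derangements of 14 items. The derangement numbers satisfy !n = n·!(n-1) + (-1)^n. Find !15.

!15 = 15·32071101049 - 1 = 481066515734.

481066515734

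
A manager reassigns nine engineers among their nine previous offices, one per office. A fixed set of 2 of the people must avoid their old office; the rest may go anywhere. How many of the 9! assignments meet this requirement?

Let A_j be the event that the j-th constrained one is fixed. By inclusion-exclusion over the 2 events:
Σ_{j=0}^{2} (-1)^j C(2,j)(9-j)!
= C(2,0)·9! - C(2,1)·8! + C(2,2)·7!
= 362880 - 80640 + 5040
= 287280

287280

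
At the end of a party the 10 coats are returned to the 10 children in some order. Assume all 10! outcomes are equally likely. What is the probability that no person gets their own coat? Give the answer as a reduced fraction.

Favorable outcomes: !10 = 1334961.
Total outcomes: 10! = 3628800.
Probability = 1334961/3628800 = 16481/44800.

16481/44800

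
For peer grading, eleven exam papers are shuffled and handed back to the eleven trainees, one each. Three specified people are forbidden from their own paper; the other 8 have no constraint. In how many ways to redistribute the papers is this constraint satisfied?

Let A_j be the event that the j-th constrained one is fixed. By inclusion-exclusion over the 3 events:
Σ_{j=0}^{3} (-1)^j C(3,j)(11-j)!
= C(3,0)·11! - C(3,1)·10! + C(3,2)·9! - C(3,3)·8!
= 39916800 - 10886400 + 1088640 - 40320
= 30078720

30078720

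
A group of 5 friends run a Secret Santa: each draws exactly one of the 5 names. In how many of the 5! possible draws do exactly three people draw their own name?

Choose which 3 of the 5 are fixed: C(5,3) = 10.
The other 2 form a derangement: !2 = 1.
Total: 10 × 1 = 10.

10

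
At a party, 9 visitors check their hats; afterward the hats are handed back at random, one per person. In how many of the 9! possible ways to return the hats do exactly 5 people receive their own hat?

1134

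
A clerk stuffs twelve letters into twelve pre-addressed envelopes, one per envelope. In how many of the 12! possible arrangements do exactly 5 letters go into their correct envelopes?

1468368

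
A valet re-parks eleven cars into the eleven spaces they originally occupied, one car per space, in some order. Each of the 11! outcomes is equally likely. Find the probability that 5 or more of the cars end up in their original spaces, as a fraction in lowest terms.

Favorable outcomes: Σ_{i≥5} C(11,i)·!(11-i) = 462·265 + 462·44 + 330·9 + 165·2 + 55·1 + 11·0 + 1·1 = 146114.
Total outcomes: 11! = 39916800.
Probability = 146114/39916800 = 73057/19958400.

73057/19958400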